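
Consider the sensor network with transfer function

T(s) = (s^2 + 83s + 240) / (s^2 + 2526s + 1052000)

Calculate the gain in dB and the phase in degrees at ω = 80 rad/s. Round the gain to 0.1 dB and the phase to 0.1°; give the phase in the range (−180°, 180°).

-41.4 dB, 121.9°

Substitute s = j80:
Numerator: (j80)^2 + 83(j80) + 240 = -6160 + j6640
Denominator: (j80)^2 + 2526(j80) + 1052000 = 1045600 + j202080
|N| = √(6160² + 6640²) ≈ 9057.3, ∠N ≈ 132.85°
|D| = √(1045600² + 202080²) ≈ 1.0649e+06, ∠D ≈ 10.94°
|T| = 9057.3 / 1.0649e+06 ≈ 0.0085053
Gain = 20 log₁₀(0.0085053) ≈ -41.41 dB
∠T = 132.85° − 10.94° = 121.91°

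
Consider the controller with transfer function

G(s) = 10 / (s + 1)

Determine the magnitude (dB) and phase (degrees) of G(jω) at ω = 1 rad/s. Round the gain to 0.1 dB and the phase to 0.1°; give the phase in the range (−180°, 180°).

At s = jω = j1:
pole (s+1): 1 + j1 → |·| = √(1²+1²) = √2 ≈ 1.4142, ∠ = arctan(1/1) ≈ 45.00°
|G| = 10 / 1.4142 ≈ 7.0711
Gain = 20 log₁₀(7.0711) ≈ 16.99 dB
∠G = 0.00° − 45.00° = -45.00°

17.0 dB, -45.0°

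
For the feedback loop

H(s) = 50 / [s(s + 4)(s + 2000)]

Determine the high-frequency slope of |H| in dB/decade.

-60 dB/decade

Each pole contributes −20 dB/decade at high frequency; each zero contributes +20 dB/decade.
Net: 0 zero(s) − 3 pole(s) → -60 dB/decade.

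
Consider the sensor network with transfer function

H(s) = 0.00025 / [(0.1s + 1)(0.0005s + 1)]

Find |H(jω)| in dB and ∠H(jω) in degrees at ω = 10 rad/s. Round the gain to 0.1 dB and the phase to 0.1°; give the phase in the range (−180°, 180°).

At ω = 10 rad/s:
pole (1 + j10·0.1) = 1 + j1 → |·| ≈ 1.4142, ∠ ≈ 45.00°
pole (1 + j10·0.0005) = 1 + j0.005 → |·| ≈ 1, ∠ ≈ 0.29°
|H| = 0.00025 · 1 / (1.4142 · 1) ≈ 0.00017678
Gain = 20 log₁₀(0.00017678) ≈ -75.05 dB
∠H = (0°) − (45.00° + 0.29°) = -45.29°

-75.1 dB, -45.3°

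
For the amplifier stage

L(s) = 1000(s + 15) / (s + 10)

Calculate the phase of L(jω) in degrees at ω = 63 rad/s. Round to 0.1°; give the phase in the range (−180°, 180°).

At s = jω = j63:
zero (s+15): 15 + j63 → |·| = √(15²+63²) = √4194 ≈ 64.761, ∠ = arctan(63/15) ≈ 76.61°
pole (s+10): 10 + j63 → |·| = √(10²+63²) = √4069 ≈ 63.789, ∠ = arctan(63/10) ≈ 80.98°
∠L = 76.61° − 80.98° = -4.37°

-4.4°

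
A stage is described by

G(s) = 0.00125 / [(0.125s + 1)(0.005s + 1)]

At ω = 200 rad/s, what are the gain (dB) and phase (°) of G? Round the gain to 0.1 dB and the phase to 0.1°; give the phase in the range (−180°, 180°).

At ω = 200 rad/s:
pole (1 + j200·0.125) = 1 + j25 → |·| ≈ 25.02, ∠ ≈ 87.71°
pole (1 + j200·0.005) = 1 + j1 → |·| ≈ 1.4142, ∠ ≈ 45.00°
|G| = 0.00125 · 1 / (25.02 · 1.4142) ≈ 3.5327e-05
Gain = 20 log₁₀(3.5327e-05) ≈ -89.04 dB
∠G = (0°) − (87.71° + 45.00°) = -132.71°

-89.0 dB, -132.7°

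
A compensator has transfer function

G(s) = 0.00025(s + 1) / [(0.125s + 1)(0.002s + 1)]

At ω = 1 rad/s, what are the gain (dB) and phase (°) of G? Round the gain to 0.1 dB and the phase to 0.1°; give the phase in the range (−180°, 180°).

-69.1 dB, 37.8°

At ω = 1 rad/s:
zero (1 + j1·1) = 1 + j1 → |·| ≈ 1.4142, ∠ ≈ 45.00°
pole (1 + j1·0.125) = 1 + j0.125 → |·| ≈ 1.0078, ∠ ≈ 7.13°
pole (1 + j1·0.002) = 1 + j0.002 → |·| ≈ 1, ∠ ≈ 0.11°
|G| = 0.00025 · 1.4142 / (1.0078 · 1) ≈ 0.00035081
Gain = 20 log₁₀(0.00035081) ≈ -69.10 dB
∠G = (45.00°) − (7.13° + 0.11°) = 37.76°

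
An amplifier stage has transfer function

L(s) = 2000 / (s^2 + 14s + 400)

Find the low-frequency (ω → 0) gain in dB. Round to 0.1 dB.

L(0) = 2000 / 400 = 5
20 log₁₀(5) ≈ 13.98 dB

14.0 dB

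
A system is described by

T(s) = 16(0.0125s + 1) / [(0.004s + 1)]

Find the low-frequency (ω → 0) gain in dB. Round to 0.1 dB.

24.1 dB

T(0) = 16 · 1 / 1 = 16
20 log₁₀(16) ≈ 24.08 dB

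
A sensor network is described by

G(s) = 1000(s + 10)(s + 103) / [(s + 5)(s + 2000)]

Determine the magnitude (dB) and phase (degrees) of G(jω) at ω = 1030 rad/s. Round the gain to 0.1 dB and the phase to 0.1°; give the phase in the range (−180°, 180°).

53.3 dB, 56.8°

At s = jω = j1030:
zero (s+10): 10 + j1030 → |·| = √(10²+1030²) = √1061000 ≈ 1030, ∠ = arctan(1030/10) ≈ 89.44°
zero (s+103): 103 + j1030 → |·| = √(103²+1030²) = √1071509 ≈ 1035.1, ∠ = arctan(1030/103) ≈ 84.29°
pole (s+5): 5 + j1030 → |·| = √(5²+1030²) = √1060925 ≈ 1030, ∠ = arctan(1030/5) ≈ 89.72°
pole (s+2000): 2000 + j1030 → |·| = √(2000²+1030²) = √5060900 ≈ 2249.6, ∠ = arctan(1030/2000) ≈ 27.25°
|G| = 1000 · 1.0662e+06 / 2.3171e+06 ≈ 460.14
Gain = 20 log₁₀(460.14) ≈ 53.26 dB
∠G = 173.73° − 116.97° = 56.76°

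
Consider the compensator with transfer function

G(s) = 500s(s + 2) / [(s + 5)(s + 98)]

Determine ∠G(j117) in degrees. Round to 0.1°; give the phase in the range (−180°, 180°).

41.4°

At s = jω = j117:
zero (s+2): 2 + j117 → |·| = √(2²+117²) = √13693 ≈ 117.02, ∠ = arctan(117/2) ≈ 89.02°
zero at origin: s = j117 → |·| = 117, ∠ = 90.00°
pole (s+5): 5 + j117 → |·| = √(5²+117²) = √13714 ≈ 117.11, ∠ = arctan(117/5) ≈ 87.55°
pole (s+98): 98 + j117 → |·| = √(98²+117²) = √23293 ≈ 152.62, ∠ = arctan(117/98) ≈ 50.05°
∠G = 179.02° − 137.60° = 41.42°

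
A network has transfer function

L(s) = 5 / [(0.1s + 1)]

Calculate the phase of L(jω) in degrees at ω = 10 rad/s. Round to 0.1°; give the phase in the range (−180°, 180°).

-45.0°

At ω = 10 rad/s:
pole (1 + j10·0.1) = 1 + j1 → |·| ≈ 1.4142, ∠ ≈ 45.00°
∠L = (0°) − (45.00°) = -45.00°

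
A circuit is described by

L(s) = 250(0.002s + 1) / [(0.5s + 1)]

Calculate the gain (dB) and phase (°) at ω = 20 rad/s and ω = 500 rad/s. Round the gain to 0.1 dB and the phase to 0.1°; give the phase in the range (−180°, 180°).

At ω = 20 rad/s:
zero (1 + j20·0.002) = 1 + j0.04 → |·| ≈ 1.0008, ∠ ≈ 2.29°
pole (1 + j20·0.5) = 1 + j10 → |·| ≈ 10.05, ∠ ≈ 84.29°
|L| = 250 · 1.0008 / (10.05) ≈ 24.896
Gain = 20 log₁₀(24.896) ≈ 27.92 dB
∠L = (2.29°) − (84.29°) = -82.00°

At ω = 500 rad/s:
zero (1 + j500·0.002) = 1 + j1 → |·| ≈ 1.4142, ∠ ≈ 45.00°
pole (1 + j500·0.5) = 1 + j250 → |·| ≈ 250, ∠ ≈ 89.77°
|L| = 250 · 1.4142 / (250) ≈ 1.4142
Gain = 20 log₁₀(1.4142) ≈ 3.01 dB
∠L = (45.00°) − (89.77°) = -44.77°

ω = 20: 27.9 dB, -82.0°; ω = 500: 3.0 dB, -44.8°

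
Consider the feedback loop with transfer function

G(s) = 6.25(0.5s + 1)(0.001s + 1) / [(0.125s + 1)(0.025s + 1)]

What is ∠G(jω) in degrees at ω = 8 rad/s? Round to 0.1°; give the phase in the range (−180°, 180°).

At ω = 8 rad/s:
zero (1 + j8·0.5) = 1 + j4 → |·| ≈ 4.1231, ∠ ≈ 75.96°
zero (1 + j8·0.001) = 1 + j0.008 → |·| ≈ 1, ∠ ≈ 0.46°
pole (1 + j8·0.125) = 1 + j1 → |·| ≈ 1.4142, ∠ ≈ 45.00°
pole (1 + j8·0.025) = 1 + j0.2 → |·| ≈ 1.0198, ∠ ≈ 11.31°
∠G = (75.96° + 0.46°) − (45.00° + 11.31°) = 20.11°

20.1°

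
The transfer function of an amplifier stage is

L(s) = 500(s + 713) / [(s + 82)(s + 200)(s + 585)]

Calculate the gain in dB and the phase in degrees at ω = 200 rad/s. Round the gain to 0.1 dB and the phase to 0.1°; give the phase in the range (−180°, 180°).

At s = jω = j200:
zero (s+713): 713 + j200 → |·| = √(713²+200²) = √548369 ≈ 740.52, ∠ = arctan(200/713) ≈ 15.67°
pole (s+82): 82 + j200 → |·| = √(82²+200²) = √46724 ≈ 216.16, ∠ = arctan(200/82) ≈ 67.71°
pole (s+200): 200 + j200 → |·| = √(200²+200²) = √80000 ≈ 282.84, ∠ = arctan(200/200) ≈ 45.00°
pole (s+585): 585 + j200 → |·| = √(585²+200²) = √382225 ≈ 618.24, ∠ = arctan(200/585) ≈ 18.87°
|L| = 500 · 740.52 / 3.7798e+07 ≈ 0.0097958
Gain = 20 log₁₀(0.0097958) ≈ -40.18 dB
∠L = 15.67° − 131.58° = -115.91°

-40.2 dB, -115.9°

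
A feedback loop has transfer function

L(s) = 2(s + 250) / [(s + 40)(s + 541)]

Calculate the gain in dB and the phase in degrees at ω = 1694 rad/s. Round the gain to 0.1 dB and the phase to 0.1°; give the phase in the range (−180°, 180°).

At s = jω = j1694:
zero (s+250): 250 + j1694 → |·| = √(250²+1694²) = √2932136 ≈ 1712.3, ∠ = arctan(1694/250) ≈ 81.60°
pole (s+40): 40 + j1694 → |·| = √(40²+1694²) = √2871236 ≈ 1694.5, ∠ = arctan(1694/40) ≈ 88.65°
pole (s+541): 541 + j1694 → |·| = √(541²+1694²) = √3162317 ≈ 1778.3, ∠ = arctan(1694/541) ≈ 72.29°
|L| = 2 · 1712.3 / 3.0133e+06 ≈ 0.0011365
Gain = 20 log₁₀(0.0011365) ≈ -58.89 dB
∠L = 81.60° − 160.94° = -79.34°

-58.9 dB, -79.3°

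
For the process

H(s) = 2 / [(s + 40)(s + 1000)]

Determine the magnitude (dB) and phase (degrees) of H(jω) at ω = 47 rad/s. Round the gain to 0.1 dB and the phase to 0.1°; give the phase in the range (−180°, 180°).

-89.8 dB, -52.3°

At s = jω = j47:
pole (s+40): 40 + j47 → |·| = √(40²+47²) = √3809 ≈ 61.717, ∠ = arctan(47/40) ≈ 49.60°
pole (s+1000): 1000 + j47 → |·| = √(1000²+47²) = √1002209 ≈ 1001.1, ∠ = arctan(47/1000) ≈ 2.69°
|H| = 2 / 61785 ≈ 3.237e-05
Gain = 20 log₁₀(3.237e-05) ≈ -89.80 dB
∠H = 0.00° − 52.29° = -52.29°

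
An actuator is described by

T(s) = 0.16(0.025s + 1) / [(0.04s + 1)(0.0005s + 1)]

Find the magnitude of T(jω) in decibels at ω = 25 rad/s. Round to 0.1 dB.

-17.5 dB

At ω = 25 rad/s:
zero (1 + j25·0.025) = 1 + j0.625 → |·| ≈ 1.1792, ∠ ≈ 32.01°
pole (1 + j25·0.04) = 1 + j1 → |·| ≈ 1.4142, ∠ ≈ 45.00°
pole (1 + j25·0.0005) = 1 + j0.0125 → |·| ≈ 1.0001, ∠ ≈ 0.72°
|T| = 0.16 · 1.1792 / (1.4142 · 1.0001) ≈ 0.1334
Gain = 20 log₁₀(0.1334) ≈ -17.50 dB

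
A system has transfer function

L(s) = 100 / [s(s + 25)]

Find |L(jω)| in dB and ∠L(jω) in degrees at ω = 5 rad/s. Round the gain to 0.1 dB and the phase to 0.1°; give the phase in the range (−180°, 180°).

-2.1 dB, -101.3°

At s = jω = j5:
pole (s+25): 25 + j5 → |·| = √(25²+5²) = √650 ≈ 25.495, ∠ = arctan(5/25) ≈ 11.31°
pole at origin: |s| = 5, ∠ = 90.00° (in denominator)
|L| = 100 / 127.48 ≈ 0.78444
Gain = 20 log₁₀(0.78444) ≈ -2.11 dB
∠L = 0.00° − 101.31° = -101.31°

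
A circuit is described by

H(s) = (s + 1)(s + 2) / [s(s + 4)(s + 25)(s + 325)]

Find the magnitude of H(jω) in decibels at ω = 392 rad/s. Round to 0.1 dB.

-106.0 dB

At s = jω = j392:
zero (s+1): 1 + j392 → |·| = √(1²+392²) = √153665 ≈ 392, ∠ = arctan(392/1) ≈ 89.85°
zero (s+2): 2 + j392 → |·| = √(2²+392²) = √153668 ≈ 392.01, ∠ = arctan(392/2) ≈ 89.71°
pole (s+4): 4 + j392 → |·| = √(4²+392²) = √153680 ≈ 392.02, ∠ = arctan(392/4) ≈ 89.42°
pole (s+25): 25 + j392 → |·| = √(25²+392²) = √154289 ≈ 392.8, ∠ = arctan(392/25) ≈ 86.35°
pole (s+325): 325 + j392 → |·| = √(325²+392²) = √259289 ≈ 509.2, ∠ = arctan(392/325) ≈ 50.34°
pole at origin: |s| = 392, ∠ = 90.00° (in denominator)
|H| = 1 · 1.5367e+05 / 3.0736e+10 ≈ 4.9997e-06
Gain = 20 log₁₀(4.9997e-06) ≈ -106.02 dB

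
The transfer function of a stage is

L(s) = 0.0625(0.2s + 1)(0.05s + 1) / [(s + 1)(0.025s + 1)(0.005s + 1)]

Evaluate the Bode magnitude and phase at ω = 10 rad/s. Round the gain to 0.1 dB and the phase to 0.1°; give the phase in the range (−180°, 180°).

At ω = 10 rad/s:
zero (1 + j10·0.2) = 1 + j2 → |·| ≈ 2.2361, ∠ ≈ 63.43°
zero (1 + j10·0.05) = 1 + j0.5 → |·| ≈ 1.118, ∠ ≈ 26.57°
pole (1 + j10·1) = 1 + j10 → |·| ≈ 10.05, ∠ ≈ 84.29°
pole (1 + j10·0.025) = 1 + j0.25 → |·| ≈ 1.0308, ∠ ≈ 14.04°
pole (1 + j10·0.005) = 1 + j0.05 → |·| ≈ 1.0012, ∠ ≈ 2.86°
|L| = 0.0625 · 2.2361 · 1.118 / (10.05 · 1.0308 · 1.0012) ≈ 0.015064
Gain = 20 log₁₀(0.015064) ≈ -36.44 dB
∠L = (63.43° + 26.57°) − (84.29° + 14.04° + 2.86°) = -11.19°

-36.4 dB, -11.2°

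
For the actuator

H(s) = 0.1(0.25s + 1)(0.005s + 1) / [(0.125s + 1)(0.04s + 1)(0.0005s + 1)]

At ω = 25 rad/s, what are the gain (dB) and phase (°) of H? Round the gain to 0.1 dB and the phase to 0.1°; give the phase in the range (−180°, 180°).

-17.2 dB, -29.9°

At ω = 25 rad/s:
zero (1 + j25·0.25) = 1 + j6.25 → |·| ≈ 6.3295, ∠ ≈ 80.91°
zero (1 + j25·0.005) = 1 + j0.125 → |·| ≈ 1.0078, ∠ ≈ 7.13°
pole (1 + j25·0.125) = 1 + j3.125 → |·| ≈ 3.2811, ∠ ≈ 72.26°
pole (1 + j25·0.04) = 1 + j1 → |·| ≈ 1.4142, ∠ ≈ 45.00°
pole (1 + j25·0.0005) = 1 + j0.0125 → |·| ≈ 1.0001, ∠ ≈ 0.72°
|H| = 0.1 · 6.3295 · 1.0078 / (3.2811 · 1.4142 · 1.0001) ≈ 0.13746
Gain = 20 log₁₀(0.13746) ≈ -17.24 dB
∠H = (80.91° + 7.13°) − (72.26° + 45.00° + 0.72°) = -29.94°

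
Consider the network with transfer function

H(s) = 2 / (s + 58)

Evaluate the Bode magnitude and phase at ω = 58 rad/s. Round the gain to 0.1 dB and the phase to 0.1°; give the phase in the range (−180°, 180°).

At s = jω = j58:
pole (s+58): 58 + j58 → |·| = √(58²+58²) = √6728 ≈ 82.024, ∠ = arctan(58/58) ≈ 45.00°
|H| = 2 / 82.024 ≈ 0.024383
Gain = 20 log₁₀(0.024383) ≈ -32.26 dB
∠H = 0.00° − 45.00° = -45.00°

-32.3 dB, -45.0°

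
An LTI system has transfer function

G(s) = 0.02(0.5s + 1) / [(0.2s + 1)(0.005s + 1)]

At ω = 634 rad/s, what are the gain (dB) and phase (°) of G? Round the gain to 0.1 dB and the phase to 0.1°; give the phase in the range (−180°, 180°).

At ω = 634 rad/s:
zero (1 + j634·0.5) = 1 + j317 → |·| ≈ 317, ∠ ≈ 89.82°
pole (1 + j634·0.2) = 1 + j126.8 → |·| ≈ 126.8, ∠ ≈ 89.55°
pole (1 + j634·0.005) = 1 + j3.17 → |·| ≈ 3.324, ∠ ≈ 72.49°
|G| = 0.02 · 317 / (126.8 · 3.324) ≈ 0.015042
Gain = 20 log₁₀(0.015042) ≈ -36.45 dB
∠G = (89.82°) − (89.55° + 72.49°) = -72.22°

-36.5 dB, -72.2°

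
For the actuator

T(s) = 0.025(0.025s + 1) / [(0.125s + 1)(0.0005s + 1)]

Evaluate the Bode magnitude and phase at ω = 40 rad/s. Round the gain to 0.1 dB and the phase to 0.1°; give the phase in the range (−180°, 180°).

At ω = 40 rad/s:
zero (1 + j40·0.025) = 1 + j1 → |·| ≈ 1.4142, ∠ ≈ 45.00°
pole (1 + j40·0.125) = 1 + j5 → |·| ≈ 5.099, ∠ ≈ 78.69°
pole (1 + j40·0.0005) = 1 + j0.02 → |·| ≈ 1.0002, ∠ ≈ 1.15°
|T| = 0.025 · 1.4142 / (5.099 · 1.0002) ≈ 0.0069323
Gain = 20 log₁₀(0.0069323) ≈ -43.18 dB
∠T = (45.00°) − (78.69° + 1.15°) = -34.84°

-43.2 dB, -34.8°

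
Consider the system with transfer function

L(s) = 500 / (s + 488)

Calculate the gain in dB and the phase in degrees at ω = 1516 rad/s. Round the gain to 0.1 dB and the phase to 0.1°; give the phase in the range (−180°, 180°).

Substitute s = j1516:
Numerator: 500 = 500 + j0
Denominator: (j1516) + 488 = 488 + j1516
|N| = √(500² + 0²) ≈ 500, ∠N ≈ 0.00°
|D| = √(488² + 1516²) ≈ 1592.6, ∠D ≈ 72.16°
|L| = 500 / 1592.6 ≈ 0.31395
Gain = 20 log₁₀(0.31395) ≈ -10.06 dB
∠L = 0.00° − 72.16° = -72.16°

-10.1 dB, -72.2°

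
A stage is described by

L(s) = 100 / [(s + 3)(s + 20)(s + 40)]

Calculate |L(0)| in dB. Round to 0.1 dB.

L(0) = 100 / (3·20·40) ≈ 0.041667
20 log₁₀(0.041667) ≈ -27.60 dB

-27.6 dB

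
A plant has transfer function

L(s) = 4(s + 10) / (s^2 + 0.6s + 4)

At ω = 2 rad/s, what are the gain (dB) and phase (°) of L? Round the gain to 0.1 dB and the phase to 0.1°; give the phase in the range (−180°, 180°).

At s = jω = j2:
zero (s+10): 10 + j2 → |·| = √(10²+2²) = √104 ≈ 10.198, ∠ = arctan(2/10) ≈ 11.31°
quadratic: (j2)² + 0.6·j2 + 4 = 0 + j1.2 → |·| ≈ 1.2, ∠ ≈ 90.00°
|L| = 4 · 10.198 / 1.2 ≈ 33.993
Gain = 20 log₁₀(33.993) ≈ 30.63 dB
∠L = 11.31° − 90.00° = -78.69°

30.6 dB, -78.7°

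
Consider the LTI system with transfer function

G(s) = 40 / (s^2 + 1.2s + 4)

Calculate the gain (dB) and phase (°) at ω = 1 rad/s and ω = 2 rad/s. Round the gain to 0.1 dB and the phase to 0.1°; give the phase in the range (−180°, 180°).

At s = jω = j1:
quadratic: (j1)² + 1.2·j1 + 4 = 3 + j1.2 → |·| ≈ 3.2311, ∠ ≈ 21.80°
|G| = 40 / 3.2311 ≈ 12.38
Gain = 20 log₁₀(12.38) ≈ 21.85 dB
∠G = 0.00° − 21.80° = -21.80°

At s = jω = j2:
quadratic: (j2)² + 1.2·j2 + 4 = 0 + j2.4 → |·| ≈ 2.4, ∠ ≈ 90.00°
|G| = 40 / 2.4 ≈ 16.667
Gain = 20 log₁₀(16.667) ≈ 24.44 dB
∠G = 0.00° − 90.00° = -90.00°

ω = 1: 21.9 dB, -21.8°; ω = 2: 24.4 dB, -90.0°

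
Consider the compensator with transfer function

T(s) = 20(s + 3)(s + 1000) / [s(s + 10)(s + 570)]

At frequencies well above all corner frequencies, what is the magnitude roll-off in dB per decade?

-20 dB/decade

Each pole contributes −20 dB/decade at high frequency; each zero contributes +20 dB/decade.
Net: 2 zero(s) − 3 pole(s) → -20 dB/decade.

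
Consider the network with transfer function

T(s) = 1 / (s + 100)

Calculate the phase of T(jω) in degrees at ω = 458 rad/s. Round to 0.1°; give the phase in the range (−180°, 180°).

-77.7°

At s = jω = j458:
pole (s+100): 100 + j458 → |·| = √(100²+458²) = √219764 ≈ 468.79, ∠ = arctan(458/100) ≈ 77.68°
∠T = 0.00° − 77.68° = -77.68°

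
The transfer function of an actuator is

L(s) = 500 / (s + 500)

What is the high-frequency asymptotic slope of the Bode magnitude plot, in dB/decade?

Each pole contributes −20 dB/decade at high frequency; each zero contributes +20 dB/decade.
Net: 0 zero(s) − 1 pole(s) → -20 dB/decade.

-20 dB/decade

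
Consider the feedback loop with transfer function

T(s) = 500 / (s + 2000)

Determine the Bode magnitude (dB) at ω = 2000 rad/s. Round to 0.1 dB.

-15.1 dB

Substitute s = j2000:
Numerator: 500 = 500 + j0
Denominator: (j2000) + 2000 = 2000 + j2000
|N| = √(500² + 0²) ≈ 500, ∠N ≈ 0.00°
|D| = √(2000² + 2000²) ≈ 2828.4, ∠D ≈ 45.00°
|T| = 500 / 2828.4 ≈ 0.17678
Gain = 20 log₁₀(0.17678) ≈ -15.05 dB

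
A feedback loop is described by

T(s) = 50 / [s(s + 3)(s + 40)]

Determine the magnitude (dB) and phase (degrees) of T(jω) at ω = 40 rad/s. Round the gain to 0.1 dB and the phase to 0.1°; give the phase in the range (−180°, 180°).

At s = jω = j40:
pole (s+3): 3 + j40 → |·| = √(3²+40²) = √1609 ≈ 40.112, ∠ = arctan(40/3) ≈ 85.71°
pole (s+40): 40 + j40 → |·| = √(40²+40²) = √3200 ≈ 56.569, ∠ = arctan(40/40) ≈ 45.00°
pole at origin: |s| = 40, ∠ = 90.00° (in denominator)
|T| = 50 / 90764 ≈ 0.00055088
Gain = 20 log₁₀(0.00055088) ≈ -65.18 dB
∠T = 0.00° − 220.71° = -220.71° ≡ 139.29° (principal value)

-65.2 dB, 139.3°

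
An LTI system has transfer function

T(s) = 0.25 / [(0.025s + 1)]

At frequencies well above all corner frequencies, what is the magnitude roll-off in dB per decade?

-20 dB/decade

Each pole contributes −20 dB/decade at high frequency; each zero contributes +20 dB/decade.
Net: 0 zero(s) − 1 pole(s) → -20 dB/decade.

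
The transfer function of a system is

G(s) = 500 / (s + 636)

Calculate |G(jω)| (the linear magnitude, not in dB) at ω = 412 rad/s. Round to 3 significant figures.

0.660

At s = jω = j412:
pole (s+636): 636 + j412 → |·| = √(636²+412²) = √574240 ≈ 757.79, ∠ = arctan(412/636) ≈ 32.94°
|G| = 500 / 757.79 ≈ 0.65981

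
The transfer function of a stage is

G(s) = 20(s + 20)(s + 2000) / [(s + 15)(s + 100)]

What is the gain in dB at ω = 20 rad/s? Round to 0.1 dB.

At s = jω = j20:
zero (s+20): 20 + j20 → |·| = √(20²+20²) = √800 ≈ 28.284, ∠ = arctan(20/20) ≈ 45.00°
zero (s+2000): 2000 + j20 → |·| = √(2000²+20²) = √4000400 ≈ 2000.1, ∠ = arctan(20/2000) ≈ 0.57°
pole (s+15): 15 + j20 → |·| = √(15²+20²) = √625 ≈ 25, ∠ = arctan(20/15) ≈ 53.13°
pole (s+100): 100 + j20 → |·| = √(100²+20²) = √10400 ≈ 101.98, ∠ = arctan(20/100) ≈ 11.31°
|G| = 20 · 56571 / 2549.5 ≈ 443.78
Gain = 20 log₁₀(443.78) ≈ 52.94 dB

52.9 dB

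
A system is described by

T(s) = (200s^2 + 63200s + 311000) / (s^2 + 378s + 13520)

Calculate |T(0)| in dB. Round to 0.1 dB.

T(0) = 311000 / 13520 ≈ 23.003
20 log₁₀(23.003) ≈ 27.24 dB

27.2 dB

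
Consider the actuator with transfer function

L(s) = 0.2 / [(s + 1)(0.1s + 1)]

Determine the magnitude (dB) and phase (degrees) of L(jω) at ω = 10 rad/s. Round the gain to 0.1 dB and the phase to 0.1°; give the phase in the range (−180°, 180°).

-37.0 dB, -129.3°

At ω = 10 rad/s:
pole (1 + j10·1) = 1 + j10 → |·| ≈ 10.05, ∠ ≈ 84.29°
pole (1 + j10·0.1) = 1 + j1 → |·| ≈ 1.4142, ∠ ≈ 45.00°
|L| = 0.2 · 1 / (10.05 · 1.4142) ≈ 0.014072
Gain = 20 log₁₀(0.014072) ≈ -37.03 dB
∠L = (0°) − (84.29° + 45.00°) = -129.29°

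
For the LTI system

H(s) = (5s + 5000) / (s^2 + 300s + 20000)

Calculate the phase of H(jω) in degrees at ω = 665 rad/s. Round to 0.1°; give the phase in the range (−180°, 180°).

-121.1°

Substitute s = j665:
Numerator: 5(j665) + 5000 = 5000 + j3325
Denominator: (j665)^2 + 300(j665) + 20000 = -422225 + j199500
|N| = √(5000² + 3325²) ≈ 6004.6, ∠N ≈ 33.62°
|D| = √(422225² + 199500²) ≈ 4.6698e+05, ∠D ≈ 154.71°
∠H = 33.62° − 154.71° = -121.09°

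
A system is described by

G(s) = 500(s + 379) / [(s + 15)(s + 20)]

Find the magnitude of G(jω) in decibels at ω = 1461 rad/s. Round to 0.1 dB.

-9.0 dB

At s = jω = j1461:
zero (s+379): 379 + j1461 → |·| = √(379²+1461²) = √2278162 ≈ 1509.4, ∠ = arctan(1461/379) ≈ 75.46°
pole (s+15): 15 + j1461 → |·| = √(15²+1461²) = √2134746 ≈ 1461.1, ∠ = arctan(1461/15) ≈ 89.41°
pole (s+20): 20 + j1461 → |·| = √(20²+1461²) = √2134921 ≈ 1461.1, ∠ = arctan(1461/20) ≈ 89.22°
|G| = 500 · 1509.4 / 2.1348e+06 ≈ 0.35352
Gain = 20 log₁₀(0.35352) ≈ -9.03 dB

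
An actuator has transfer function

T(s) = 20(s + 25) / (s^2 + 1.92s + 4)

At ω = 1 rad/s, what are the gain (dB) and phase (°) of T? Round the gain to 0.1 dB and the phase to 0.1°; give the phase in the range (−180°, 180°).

43.0 dB, -30.3°

At s = jω = j1:
zero (s+25): 25 + j1 → |·| = √(25²+1²) = √626 ≈ 25.02, ∠ = arctan(1/25) ≈ 2.29°
quadratic: (j1)² + 1.92·j1 + 4 = 3 + j1.92 → |·| ≈ 3.5618, ∠ ≈ 32.62°
|T| = 20 · 25.02 / 3.5618 ≈ 140.49
Gain = 20 log₁₀(140.49) ≈ 42.95 dB
∠T = 2.29° − 32.62° = -30.33°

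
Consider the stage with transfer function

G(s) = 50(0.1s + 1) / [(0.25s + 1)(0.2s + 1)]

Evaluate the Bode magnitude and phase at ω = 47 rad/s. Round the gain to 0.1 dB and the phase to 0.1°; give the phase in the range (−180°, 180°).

At ω = 47 rad/s:
zero (1 + j47·0.1) = 1 + j4.7 → |·| ≈ 4.8052, ∠ ≈ 77.99°
pole (1 + j47·0.25) = 1 + j11.75 → |·| ≈ 11.792, ∠ ≈ 85.14°
pole (1 + j47·0.2) = 1 + j9.4 → |·| ≈ 9.453, ∠ ≈ 83.93°
|G| = 50 · 4.8052 / (11.792 · 9.453) ≈ 2.1554
Gain = 20 log₁₀(2.1554) ≈ 6.67 dB
∠G = (77.99°) − (85.14° + 83.93°) = -91.08°

6.7 dB, -91.1°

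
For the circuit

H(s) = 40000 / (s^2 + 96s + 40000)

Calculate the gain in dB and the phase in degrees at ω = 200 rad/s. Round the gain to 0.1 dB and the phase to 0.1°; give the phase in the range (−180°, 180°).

6.4 dB, -90.0°

At s = jω = j200:
quadratic: (j200)² + 96·j200 + 40000 = 0 + j19200 → |·| ≈ 19200, ∠ ≈ 90.00°
|H| = 40000 / 19200 ≈ 2.0833
Gain = 20 log₁₀(2.0833) ≈ 6.38 dB
∠H = 0.00° − 90.00° = -90.00°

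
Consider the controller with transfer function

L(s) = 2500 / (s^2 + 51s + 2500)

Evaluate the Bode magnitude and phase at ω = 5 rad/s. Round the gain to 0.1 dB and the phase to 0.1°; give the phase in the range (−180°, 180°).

0.0 dB, -5.9°

At s = jω = j5:
quadratic: (j5)² + 51·j5 + 2500 = 2475 + j255 → |·| ≈ 2488.1, ∠ ≈ 5.88°
|L| = 2500 / 2488.1 ≈ 1.0048
Gain = 20 log₁₀(1.0048) ≈ 0.04 dB
∠L = 0.00° − 5.88° = -5.88°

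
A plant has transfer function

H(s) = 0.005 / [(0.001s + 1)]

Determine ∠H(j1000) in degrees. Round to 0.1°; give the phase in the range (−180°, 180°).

At ω = 1000 rad/s:
pole (1 + j1000·0.001) = 1 + j1 → |·| ≈ 1.4142, ∠ ≈ 45.00°
∠H = (0°) − (45.00°) = -45.00°

-45.0°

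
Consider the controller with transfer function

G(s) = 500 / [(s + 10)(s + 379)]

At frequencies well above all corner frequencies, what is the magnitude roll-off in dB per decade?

Each pole contributes −20 dB/decade at high frequency; each zero contributes +20 dB/decade.
Net: 0 zero(s) − 2 pole(s) → -40 dB/decade.

-40 dB/decade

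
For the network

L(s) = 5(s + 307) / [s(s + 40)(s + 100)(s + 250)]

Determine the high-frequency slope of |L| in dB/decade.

Each pole contributes −20 dB/decade at high frequency; each zero contributes +20 dB/decade.
Net: 1 zero(s) − 4 pole(s) → -60 dB/decade.

-60 dB/decade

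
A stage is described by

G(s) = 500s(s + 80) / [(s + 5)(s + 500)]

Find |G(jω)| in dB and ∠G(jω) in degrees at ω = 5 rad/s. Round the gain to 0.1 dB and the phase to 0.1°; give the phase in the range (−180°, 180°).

At s = jω = j5:
zero (s+80): 80 + j5 → |·| = √(80²+5²) = √6425 ≈ 80.156, ∠ = arctan(5/80) ≈ 3.58°
zero at origin: s = j5 → |·| = 5, ∠ = 90.00°
pole (s+5): 5 + j5 → |·| = √(5²+5²) = √50 ≈ 7.0711, ∠ = arctan(5/5) ≈ 45.00°
pole (s+500): 500 + j5 → |·| = √(500²+5²) = √250025 ≈ 500.02, ∠ = arctan(5/500) ≈ 0.57°
|G| = 500 · 400.78 / 3535.7 ≈ 56.676
Gain = 20 log₁₀(56.676) ≈ 35.07 dB
∠G = 93.58° − 45.57° = 48.01°

35.1 dB, 48.0°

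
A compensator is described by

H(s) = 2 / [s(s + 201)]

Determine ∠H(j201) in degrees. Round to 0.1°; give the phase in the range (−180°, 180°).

-135.0°

At s = jω = j201:
pole (s+201): 201 + j201 → |·| = √(201²+201²) = √80802 ≈ 284.26, ∠ = arctan(201/201) ≈ 45.00°
pole at origin: |s| = 201, ∠ = 90.00° (in denominator)
∠H = 0.00° − 135.00° = -135.00°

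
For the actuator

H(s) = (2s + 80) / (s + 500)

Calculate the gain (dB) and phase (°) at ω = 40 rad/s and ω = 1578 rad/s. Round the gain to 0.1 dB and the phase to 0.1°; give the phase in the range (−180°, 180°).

ω = 40: -12.9 dB, 40.4°; ω = 1578: 5.6 dB, 16.1°

Substitute s = j40:
Numerator: 2(j40) + 80 = 80 + j80
Denominator: (j40) + 500 = 500 + j40
|N| = √(80² + 80²) ≈ 113.14, ∠N ≈ 45.00°
|D| = √(500² + 40²) ≈ 501.6, ∠D ≈ 4.57°
|H| = 113.14 / 501.6 ≈ 0.22556
Gain = 20 log₁₀(0.22556) ≈ -12.93 dB
∠H = 45.00° − 4.57° = 40.43°

Substitute s = j1578:
Numerator: 2(j1578) + 80 = 80 + j3156
Denominator: (j1578) + 500 = 500 + j1578
|N| = √(80² + 3156²) ≈ 3157, ∠N ≈ 88.55°
|D| = √(500² + 1578²) ≈ 1655.3, ∠D ≈ 72.42°
|H| = 3157 / 1655.3 ≈ 1.9072
Gain = 20 log₁₀(1.9072) ≈ 5.61 dB
∠H = 88.55° − 72.42° = 16.13°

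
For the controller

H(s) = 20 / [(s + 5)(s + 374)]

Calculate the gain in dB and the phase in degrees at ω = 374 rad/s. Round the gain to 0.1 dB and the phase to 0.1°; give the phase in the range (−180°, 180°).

-79.9 dB, -134.2°

At s = jω = j374:
pole (s+5): 5 + j374 → |·| = √(5²+374²) = √139901 ≈ 374.03, ∠ = arctan(374/5) ≈ 89.23°
pole (s+374): 374 + j374 → |·| = √(374²+374²) = √279752 ≈ 528.92, ∠ = arctan(374/374) ≈ 45.00°
|H| = 20 / 1.9783e+05 ≈ 0.0001011
Gain = 20 log₁₀(0.0001011) ≈ -79.90 dB
∠H = 0.00° − 134.23° = -134.23°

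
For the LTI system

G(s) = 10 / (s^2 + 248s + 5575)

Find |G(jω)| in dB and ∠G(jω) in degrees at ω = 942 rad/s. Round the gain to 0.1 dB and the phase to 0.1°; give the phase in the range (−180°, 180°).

Substitute s = j942:
Numerator: 10 = 10 + j0
Denominator: (j942)^2 + 248(j942) + 5575 = -881789 + j233616
|N| = √(10² + 0²) ≈ 10, ∠N ≈ 0.00°
|D| = √(881789² + 233616²) ≈ 9.1221e+05, ∠D ≈ 165.16°
|G| = 10 / 9.1221e+05 ≈ 1.0962e-05
Gain = 20 log₁₀(1.0962e-05) ≈ -99.20 dB
∠G = 0.00° − 165.16° = -165.16°

-99.2 dB, -165.2°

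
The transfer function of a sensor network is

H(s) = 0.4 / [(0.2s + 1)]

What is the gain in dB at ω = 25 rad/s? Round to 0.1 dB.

At ω = 25 rad/s:
pole (1 + j25·0.2) = 1 + j5 → |·| ≈ 5.099, ∠ ≈ 78.69°
|H| = 0.4 · 1 / (5.099) ≈ 0.078447
Gain = 20 log₁₀(0.078447) ≈ -22.11 dB

-22.1 dB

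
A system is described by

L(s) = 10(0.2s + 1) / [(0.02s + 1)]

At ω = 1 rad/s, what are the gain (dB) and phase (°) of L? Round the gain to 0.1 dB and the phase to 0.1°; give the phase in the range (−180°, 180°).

20.2 dB, 10.2°

At ω = 1 rad/s:
zero (1 + j1·0.2) = 1 + j0.2 → |·| ≈ 1.0198, ∠ ≈ 11.31°
pole (1 + j1·0.02) = 1 + j0.02 → |·| ≈ 1.0002, ∠ ≈ 1.15°
|L| = 10 · 1.0198 / (1.0002) ≈ 10.196
Gain = 20 log₁₀(10.196) ≈ 20.17 dB
∠L = (11.31°) − (1.15°) = 10.16°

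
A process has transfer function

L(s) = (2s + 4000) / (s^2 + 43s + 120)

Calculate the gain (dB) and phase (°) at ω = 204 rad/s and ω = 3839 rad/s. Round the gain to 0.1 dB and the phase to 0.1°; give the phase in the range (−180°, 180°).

Substitute s = j204:
Numerator: 2(j204) + 4000 = 4000 + j408
Denominator: (j204)^2 + 43(j204) + 120 = -41496 + j8772
|N| = √(4000² + 408²) ≈ 4020.8, ∠N ≈ 5.82°
|D| = √(41496² + 8772²) ≈ 42413, ∠D ≈ 168.06°
|L| = 4020.8 / 42413 ≈ 0.094801
Gain = 20 log₁₀(0.094801) ≈ -20.46 dB
∠L = 5.82° − 168.06° = -162.24°

Substitute s = j3839:
Numerator: 2(j3839) + 4000 = 4000 + j7678
Denominator: (j3839)^2 + 43(j3839) + 120 = -14737801 + j165077
|N| = √(4000² + 7678²) ≈ 8657.5, ∠N ≈ 62.48°
|D| = √(14737801² + 165077²) ≈ 1.4739e+07, ∠D ≈ 179.36°
|L| = 8657.5 / 1.4739e+07 ≈ 0.00058739
Gain = 20 log₁₀(0.00058739) ≈ -64.62 dB
∠L = 62.48° − 179.36° = -116.88°

ω = 204: -20.5 dB, -162.2°; ω = 3839: -64.6 dB, -116.9°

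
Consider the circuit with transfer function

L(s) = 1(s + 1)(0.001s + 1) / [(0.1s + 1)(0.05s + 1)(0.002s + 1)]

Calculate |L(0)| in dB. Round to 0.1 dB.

0.0 dB

L(0) = 1 · 1 / 1 = 1
20 log₁₀(1) ≈ 0.00 dB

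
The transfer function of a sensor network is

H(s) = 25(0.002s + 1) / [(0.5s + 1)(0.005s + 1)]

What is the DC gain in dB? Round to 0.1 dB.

28.0 dB

H(0) = 25 · 1 / 1 = 25
20 log₁₀(25) ≈ 27.96 dB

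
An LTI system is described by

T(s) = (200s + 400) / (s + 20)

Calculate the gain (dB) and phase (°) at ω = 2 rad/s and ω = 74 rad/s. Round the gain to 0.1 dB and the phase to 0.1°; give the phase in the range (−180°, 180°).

Substitute s = j2:
Numerator: 200(j2) + 400 = 400 + j400
Denominator: (j2) + 20 = 20 + j2
|N| = √(400² + 400²) ≈ 565.69, ∠N ≈ 45.00°
|D| = √(20² + 2²) ≈ 20.1, ∠D ≈ 5.71°
|T| = 565.69 / 20.1 ≈ 28.144
Gain = 20 log₁₀(28.144) ≈ 28.99 dB
∠T = 45.00° − 5.71° = 39.29°

Substitute s = j74:
Numerator: 200(j74) + 400 = 400 + j14800
Denominator: (j74) + 20 = 20 + j74
|N| = √(400² + 14800²) ≈ 14805, ∠N ≈ 88.45°
|D| = √(20² + 74²) ≈ 76.655, ∠D ≈ 74.88°
|T| = 14805 / 76.655 ≈ 193.14
Gain = 20 log₁₀(193.14) ≈ 45.72 dB
∠T = 88.45° − 74.88° = 13.57°

ω = 2: 29.0 dB, 39.3°; ω = 74: 45.7 dB, 13.6°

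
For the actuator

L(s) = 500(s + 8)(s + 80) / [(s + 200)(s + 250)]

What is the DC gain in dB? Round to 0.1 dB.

16.1 dB

L(0) = 500·8·80 / (200·250) = 6.4
20 log₁₀(6.4) ≈ 16.12 dB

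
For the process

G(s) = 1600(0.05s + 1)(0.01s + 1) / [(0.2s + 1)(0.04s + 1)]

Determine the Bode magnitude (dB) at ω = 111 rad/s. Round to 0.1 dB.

42.5 dB

At ω = 111 rad/s:
zero (1 + j111·0.05) = 1 + j5.55 → |·| ≈ 5.6394, ∠ ≈ 79.79°
zero (1 + j111·0.01) = 1 + j1.11 → |·| ≈ 1.494, ∠ ≈ 47.98°
pole (1 + j111·0.2) = 1 + j22.2 → |·| ≈ 22.223, ∠ ≈ 87.42°
pole (1 + j111·0.04) = 1 + j4.44 → |·| ≈ 4.5512, ∠ ≈ 77.31°
|G| = 1600 · 5.6394 · 1.494 / (22.223 · 4.5512) ≈ 133.28
Gain = 20 log₁₀(133.28) ≈ 42.50 dB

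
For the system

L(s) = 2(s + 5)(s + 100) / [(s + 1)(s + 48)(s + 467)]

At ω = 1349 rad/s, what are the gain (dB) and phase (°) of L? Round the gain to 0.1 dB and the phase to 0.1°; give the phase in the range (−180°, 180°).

At s = jω = j1349:
zero (s+5): 5 + j1349 → |·| = √(5²+1349²) = √1819826 ≈ 1349, ∠ = arctan(1349/5) ≈ 89.79°
zero (s+100): 100 + j1349 → |·| = √(100²+1349²) = √1829801 ≈ 1352.7, ∠ = arctan(1349/100) ≈ 85.76°
pole (s+1): 1 + j1349 → |·| = √(1²+1349²) = √1819802 ≈ 1349, ∠ = arctan(1349/1) ≈ 89.96°
pole (s+48): 48 + j1349 → |·| = √(48²+1349²) = √1822105 ≈ 1349.9, ∠ = arctan(1349/48) ≈ 87.96°
pole (s+467): 467 + j1349 → |·| = √(467²+1349²) = √2037890 ≈ 1427.5, ∠ = arctan(1349/467) ≈ 70.91°
|L| = 2 · 1.8248e+06 / 2.5995e+09 ≈ 0.001404
Gain = 20 log₁₀(0.001404) ≈ -57.05 dB
∠L = 175.55° − 248.83° = -73.28°

-57.1 dB, -73.3°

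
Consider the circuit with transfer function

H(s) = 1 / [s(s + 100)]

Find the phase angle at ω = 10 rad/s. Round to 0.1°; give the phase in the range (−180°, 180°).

-95.7°

At s = jω = j10:
pole (s+100): 100 + j10 → |·| = √(100²+10²) = √10100 ≈ 100.5, ∠ = arctan(10/100) ≈ 5.71°
pole at origin: |s| = 10, ∠ = 90.00° (in denominator)
∠H = 0.00° − 95.71° = -95.71°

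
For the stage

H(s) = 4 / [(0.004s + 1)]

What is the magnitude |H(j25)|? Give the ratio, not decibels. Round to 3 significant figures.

At ω = 25 rad/s:
pole (1 + j25·0.004) = 1 + j0.1 → |·| ≈ 1.005, ∠ ≈ 5.71°
|H| = 4 · 1 / (1.005) ≈ 3.9801

3.98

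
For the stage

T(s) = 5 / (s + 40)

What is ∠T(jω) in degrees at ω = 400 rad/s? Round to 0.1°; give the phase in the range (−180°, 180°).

-84.3°

Substitute s = j400:
Numerator: 5 = 5 + j0
Denominator: (j400) + 40 = 40 + j400
|N| = √(5² + 0²) ≈ 5, ∠N ≈ 0.00°
|D| = √(40² + 400²) ≈ 402, ∠D ≈ 84.29°
∠T = 0.00° − 84.29° = -84.29°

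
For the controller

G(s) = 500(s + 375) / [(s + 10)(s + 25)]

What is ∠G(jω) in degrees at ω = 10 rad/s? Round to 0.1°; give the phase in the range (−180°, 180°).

At s = jω = j10:
zero (s+375): 375 + j10 → |·| = √(375²+10²) = √140725 ≈ 375.13, ∠ = arctan(10/375) ≈ 1.53°
pole (s+10): 10 + j10 → |·| = √(10²+10²) = √200 ≈ 14.142, ∠ = arctan(10/10) ≈ 45.00°
pole (s+25): 25 + j10 → |·| = √(25²+10²) = √725 ≈ 26.926, ∠ = arctan(10/25) ≈ 21.80°
∠G = 1.53° − 66.80° = -65.27°

-65.3°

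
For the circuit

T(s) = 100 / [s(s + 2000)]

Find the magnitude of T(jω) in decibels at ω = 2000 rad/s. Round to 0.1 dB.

-95.1 dB

At s = jω = j2000:
pole (s+2000): 2000 + j2000 → |·| = √(2000²+2000²) = √8000000 ≈ 2828.4, ∠ = arctan(2000/2000) ≈ 45.00°
pole at origin: |s| = 2000, ∠ = 90.00° (in denominator)
|T| = 100 / 5.6568e+06 ≈ 1.7678e-05
Gain = 20 log₁₀(1.7678e-05) ≈ -95.05 dB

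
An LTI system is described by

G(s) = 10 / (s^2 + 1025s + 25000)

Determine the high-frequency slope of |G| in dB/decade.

Each pole contributes −20 dB/decade at high frequency; each zero contributes +20 dB/decade.
Net: 0 zero(s) − 2 pole(s) → -40 dB/decade.

-40 dB/decade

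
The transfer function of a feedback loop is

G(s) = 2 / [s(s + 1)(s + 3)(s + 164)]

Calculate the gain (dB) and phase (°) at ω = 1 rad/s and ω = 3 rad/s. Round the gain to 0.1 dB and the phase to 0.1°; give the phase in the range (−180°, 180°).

At s = jω = j1:
pole (s+1): 1 + j1 → |·| = √(1²+1²) = √2 ≈ 1.4142, ∠ = arctan(1/1) ≈ 45.00°
pole (s+3): 3 + j1 → |·| = √(3²+1²) = √10 ≈ 3.1623, ∠ = arctan(1/3) ≈ 18.43°
pole (s+164): 164 + j1 → |·| = √(164²+1²) = √26897 ≈ 164, ∠ = arctan(1/164) ≈ 0.35°
pole at origin: |s| = 1, ∠ = 90.00° (in denominator)
|G| = 2 / 733.43 ≈ 0.0027269
Gain = 20 log₁₀(0.0027269) ≈ -51.29 dB
∠G = 0.00° − 153.78° = -153.78°

At s = jω = j3:
pole (s+1): 1 + j3 → |·| = √(1²+3²) = √10 ≈ 3.1623, ∠ = arctan(3/1) ≈ 71.57°
pole (s+3): 3 + j3 → |·| = √(3²+3²) = √18 ≈ 4.2426, ∠ = arctan(3/3) ≈ 45.00°
pole (s+164): 164 + j3 → |·| = √(164²+3²) = √26905 ≈ 164.03, ∠ = arctan(3/164) ≈ 1.05°
pole at origin: |s| = 3, ∠ = 90.00° (in denominator)
|G| = 2 / 6602.1 ≈ 0.00030293
Gain = 20 log₁₀(0.00030293) ≈ -70.37 dB
∠G = 0.00° − 207.62° = -207.62° ≡ 152.38° (principal value)

ω = 1: -51.3 dB, -153.8°; ω = 3: -70.4 dB, 152.4°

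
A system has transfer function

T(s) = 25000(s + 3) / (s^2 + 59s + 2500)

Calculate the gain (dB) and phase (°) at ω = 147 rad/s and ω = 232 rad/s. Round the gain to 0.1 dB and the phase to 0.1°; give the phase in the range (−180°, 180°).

At s = jω = j147:
zero (s+3): 3 + j147 → |·| = √(3²+147²) = √21618 ≈ 147.03, ∠ = arctan(147/3) ≈ 88.83°
quadratic: (j147)² + 59·j147 + 2500 = -19109 + j8673 → |·| ≈ 20985, ∠ ≈ 155.59°
|T| = 25000 · 147.03 / 20985 ≈ 175.16
Gain = 20 log₁₀(175.16) ≈ 44.87 dB
∠T = 88.83° − 155.59° = -66.76°

At s = jω = j232:
zero (s+3): 3 + j232 → |·| = √(3²+232²) = √53833 ≈ 232.02, ∠ = arctan(232/3) ≈ 89.26°
quadratic: (j232)² + 59·j232 + 2500 = -51324 + j13688 → |·| ≈ 53118, ∠ ≈ 165.07°
|T| = 25000 · 232.02 / 53118 ≈ 109.2
Gain = 20 log₁₀(109.2) ≈ 40.76 dB
∠T = 89.26° − 165.07° = -75.81°

ω = 147: 44.9 dB, -66.8°; ω = 232: 40.8 dB, -75.8°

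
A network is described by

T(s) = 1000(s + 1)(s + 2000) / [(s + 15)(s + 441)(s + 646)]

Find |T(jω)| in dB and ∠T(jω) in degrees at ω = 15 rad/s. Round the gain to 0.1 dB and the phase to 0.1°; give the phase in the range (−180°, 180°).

13.9 dB, 38.3°

At s = jω = j15:
zero (s+1): 1 + j15 → |·| = √(1²+15²) = √226 ≈ 15.033, ∠ = arctan(15/1) ≈ 86.19°
zero (s+2000): 2000 + j15 → |·| = √(2000²+15²) = √4000225 ≈ 2000.1, ∠ = arctan(15/2000) ≈ 0.43°
pole (s+15): 15 + j15 → |·| = √(15²+15²) = √450 ≈ 21.213, ∠ = arctan(15/15) ≈ 45.00°
pole (s+441): 441 + j15 → |·| = √(441²+15²) = √194706 ≈ 441.26, ∠ = arctan(15/441) ≈ 1.95°
pole (s+646): 646 + j15 → |·| = √(646²+15²) = √417541 ≈ 646.17, ∠ = arctan(15/646) ≈ 1.33°
|T| = 1000 · 30068 / 6.0484e+06 ≈ 4.9712
Gain = 20 log₁₀(4.9712) ≈ 13.93 dB
∠T = 86.62° − 48.28° = 38.34°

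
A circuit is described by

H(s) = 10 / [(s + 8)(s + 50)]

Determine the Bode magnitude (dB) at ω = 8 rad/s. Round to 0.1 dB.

-35.2 dB

At s = jω = j8:
pole (s+8): 8 + j8 → |·| = √(8²+8²) = √128 ≈ 11.314, ∠ = arctan(8/8) ≈ 45.00°
pole (s+50): 50 + j8 → |·| = √(50²+8²) = √2564 ≈ 50.636, ∠ = arctan(8/50) ≈ 9.09°
|H| = 10 / 572.9 ≈ 0.017455
Gain = 20 log₁₀(0.017455) ≈ -35.16 dB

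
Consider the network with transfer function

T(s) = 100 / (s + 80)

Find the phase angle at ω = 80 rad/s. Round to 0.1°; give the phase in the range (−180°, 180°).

-45.0°

At s = jω = j80:
pole (s+80): 80 + j80 → |·| = √(80²+80²) = √12800 ≈ 113.14, ∠ = arctan(80/80) ≈ 45.00°
∠T = 0.00° − 45.00° = -45.00°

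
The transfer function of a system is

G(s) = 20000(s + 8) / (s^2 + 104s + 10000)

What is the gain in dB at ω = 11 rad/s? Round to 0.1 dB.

28.7 dB

At s = jω = j11:
zero (s+8): 8 + j11 → |·| = √(8²+11²) = √185 ≈ 13.601, ∠ = arctan(11/8) ≈ 53.97°
quadratic: (j11)² + 104·j11 + 10000 = 9879 + j1144 → |·| ≈ 9945, ∠ ≈ 6.61°
|G| = 20000 · 13.601 / 9945 ≈ 27.352
Gain = 20 log₁₀(27.352) ≈ 28.74 dB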